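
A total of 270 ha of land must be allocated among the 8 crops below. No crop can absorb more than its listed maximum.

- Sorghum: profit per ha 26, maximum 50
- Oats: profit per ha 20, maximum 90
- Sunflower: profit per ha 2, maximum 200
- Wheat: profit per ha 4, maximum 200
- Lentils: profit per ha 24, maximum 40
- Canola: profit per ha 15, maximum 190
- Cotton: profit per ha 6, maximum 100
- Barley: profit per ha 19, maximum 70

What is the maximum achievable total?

5690

Highest profit per ha first: Sorghum 26 > Lentils 24 > Oats 20 > Barley 19 > Canola 15 > Cotton 6 > Wheat 4 > Sunflower 2.
Sorghum takes 50 to reach its cap of 50 — 220 left.
Give Lentils 40 to hit its cap of 40 — 180 left.
Give Oats 90 to hit its cap of 90 — 90 left.
Barley takes 70 to reach its cap of 70 — 20 left.
Canola has room for 190 but only 20 remain, so it gets 20.
Total = 26×50 + 20×90 + 24×40 + 15×20 + 19×70 = 5690.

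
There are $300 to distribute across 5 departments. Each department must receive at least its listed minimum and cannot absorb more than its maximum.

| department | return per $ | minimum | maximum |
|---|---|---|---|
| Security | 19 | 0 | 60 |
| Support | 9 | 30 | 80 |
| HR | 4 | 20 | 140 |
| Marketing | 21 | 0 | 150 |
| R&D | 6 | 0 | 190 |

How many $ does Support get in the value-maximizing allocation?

70

Meeting every minimum uses 0+30+20+0+0 = 50 $, leaving 250.
Rank by return per $: Marketing 21 > Security 19 > Support 9 > R&D 6 > HR 4.
Give Marketing 150 more to hit its cap of 150 ; 100 left.
Security: +60 to 60 (cap) ; 40 left.
Only 40 left; Support takes them to reach 70.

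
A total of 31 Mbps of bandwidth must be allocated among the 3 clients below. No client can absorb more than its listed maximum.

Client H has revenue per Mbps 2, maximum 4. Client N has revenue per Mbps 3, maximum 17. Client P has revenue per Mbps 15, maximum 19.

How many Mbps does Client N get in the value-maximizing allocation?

Highest revenue per Mbps first: Client P 15 > Client N 3 > Client H 2.
Client P takes 19 to reach its cap of 19 ; 12 left.
Client N: +12 (room for 17) → 12. Pool exhausted.

12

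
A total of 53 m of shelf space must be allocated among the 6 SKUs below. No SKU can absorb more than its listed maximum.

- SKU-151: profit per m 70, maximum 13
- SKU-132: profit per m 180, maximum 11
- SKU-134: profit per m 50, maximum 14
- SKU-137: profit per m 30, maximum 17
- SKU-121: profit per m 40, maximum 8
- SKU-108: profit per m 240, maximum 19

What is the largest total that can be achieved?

Rank by profit per m: SKU-108 240 > SKU-132 180 > SKU-151 70 > SKU-134 50 > SKU-121 40 > SKU-137 30.
Give SKU-108 19 to hit its cap of 19 — 34 left.
SKU-132: +11 to 11 (cap) — 23 left.
SKU-151: +13 to 13 (cap) — 10 left.
Only 10 left; SKU-134 takes them to reach 10.
Total = 70×13 + 180×11 + 50×10 + 240×19 = 7950.

7950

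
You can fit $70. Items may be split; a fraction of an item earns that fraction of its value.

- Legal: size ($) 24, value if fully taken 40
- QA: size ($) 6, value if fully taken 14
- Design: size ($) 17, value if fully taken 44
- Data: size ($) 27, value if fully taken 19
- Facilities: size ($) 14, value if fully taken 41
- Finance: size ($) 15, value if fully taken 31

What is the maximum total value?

Best value per unit of size first: Facilities 41/14≈2.93, Design 44/17≈2.59, QA 14/6≈2.33, Finance 31/15≈2.07, Legal 40/24≈1.67, Data 19/27≈0.704.
Facilities: take in full, 14 $ for value 41 → 56 left.
All 17 $ of Design fit (value 44) → 39 remain.
QA: take in full, 6 $ for value 14 → 33 left.
All 15 $ of Finance fit (value 31) → 18 remain.
Only 18 $ remain; take 18/24 of Legal for value 40×18/24 = 30.
Total value = 160.

160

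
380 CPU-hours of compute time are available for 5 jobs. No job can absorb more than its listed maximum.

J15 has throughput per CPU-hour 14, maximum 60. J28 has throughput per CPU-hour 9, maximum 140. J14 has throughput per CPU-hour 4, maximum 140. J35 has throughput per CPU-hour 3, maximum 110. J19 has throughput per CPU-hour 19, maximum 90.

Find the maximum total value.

4170

Highest throughput per CPU-hour first: J19 19 > J15 14 > J28 9 > J14 4 > J35 3.
J19: +90 to 90 (cap) — 290 left.
Give J15 60 to hit its cap of 60 — 230 left.
J28 takes 140 to reach its cap of 140 — 90 left.
J14: +90 (room for 140) → 90. Pool exhausted.
Total = 14×60 + 9×140 + 4×90 + 19×90 = 4170.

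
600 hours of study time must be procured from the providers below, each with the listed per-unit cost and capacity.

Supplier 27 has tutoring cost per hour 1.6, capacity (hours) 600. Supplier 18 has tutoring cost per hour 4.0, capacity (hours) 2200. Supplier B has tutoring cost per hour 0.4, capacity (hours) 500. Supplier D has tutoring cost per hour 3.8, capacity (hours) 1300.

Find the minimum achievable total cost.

Fill from the cheapest provider first.
Supplier B at 0.4: take all 500 hours ; 100 still needed.
Supplier 27 at 1.6: take 100 of its 600 ; requirement met.
Supplier D, Supplier 18: unused.
Cost = 500×0.4 + 100×1.6 = 360.

360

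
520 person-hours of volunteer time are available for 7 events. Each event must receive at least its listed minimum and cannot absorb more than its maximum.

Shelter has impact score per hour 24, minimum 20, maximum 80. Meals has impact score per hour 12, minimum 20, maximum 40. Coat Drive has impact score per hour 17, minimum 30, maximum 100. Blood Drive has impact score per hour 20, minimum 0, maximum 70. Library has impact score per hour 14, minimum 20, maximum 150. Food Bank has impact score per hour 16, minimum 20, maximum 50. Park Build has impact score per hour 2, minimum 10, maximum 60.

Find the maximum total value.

Meeting every minimum uses 20+20+30+0+20+20+10 = 120 person-hours, leaving 400.
Highest impact score per hour first: Shelter 24 > Blood Drive 20 > Coat Drive 17 > Food Bank 16 > Library 14 > Meals 12 > Park Build 2.
Shelter takes 60 more to reach its cap of 80 — 340 left.
Blood Drive takes 70 more to reach its cap of 70 — 270 left.
Give Coat Drive 70 more to hit its cap of 100 — 200 left.
Food Bank takes 30 more to reach its cap of 50 — 170 left.
Library: +130 to 150 (cap) — 40 left.
Give Meals 20 more to hit its cap of 40 — 20 left.
Only 20 left; Park Build takes them to reach 30.
Total = 24×80 + 12×40 + 17×100 + 20×70 + 14×150 + 16×50 + 2×30 = 8460.

8460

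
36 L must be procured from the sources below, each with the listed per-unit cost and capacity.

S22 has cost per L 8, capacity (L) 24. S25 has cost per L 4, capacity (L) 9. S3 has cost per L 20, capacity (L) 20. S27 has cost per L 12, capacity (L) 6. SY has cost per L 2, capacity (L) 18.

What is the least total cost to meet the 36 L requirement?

144

Use sources in increasing cost order.
Take 18 from SY at 2 ; need 18 more.
S25 (4): use full 9 ; 9 L to go.
Take 9 from S22 at 8 to finish.
S27, S3: unused.
Cost = 18×2 + 9×4 + 9×8 = 144.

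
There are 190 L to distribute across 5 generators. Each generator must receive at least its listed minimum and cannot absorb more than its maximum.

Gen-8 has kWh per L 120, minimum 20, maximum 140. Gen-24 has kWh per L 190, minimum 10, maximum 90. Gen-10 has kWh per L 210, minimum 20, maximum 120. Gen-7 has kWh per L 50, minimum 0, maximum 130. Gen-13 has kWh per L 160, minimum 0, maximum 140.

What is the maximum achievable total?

37100

Meeting every minimum uses 20+10+20+0+0 = 50 L, leaving 140.
Rank by kWh per L: Gen-10 210 > Gen-24 190 > Gen-13 160 > Gen-8 120 > Gen-7 50.
Give Gen-10 100 more to hit its cap of 120 → 40 left.
Gen-24 has room for 80 more but only 40 remain, so it gets 50.
Total = 120×20 + 190×50 + 210×120 = 37100.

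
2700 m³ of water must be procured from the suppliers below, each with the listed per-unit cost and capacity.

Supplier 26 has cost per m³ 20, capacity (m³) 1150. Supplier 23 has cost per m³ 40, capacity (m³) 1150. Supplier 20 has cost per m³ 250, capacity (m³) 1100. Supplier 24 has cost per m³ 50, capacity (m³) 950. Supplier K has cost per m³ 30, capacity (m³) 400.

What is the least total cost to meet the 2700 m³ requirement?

Fill from the cheapest supplier first.
Supplier 26 at 20: take all 1150 m³ — 1550 still needed.
Supplier K at 30: take all 400 m³ — 1150 still needed.
Take 1150 from Supplier 23 at 40 — need 0 more.
Supplier 24, Supplier 20: unused.
Cost = 1150×20 + 400×30 + 1150×40 = 81000.

81000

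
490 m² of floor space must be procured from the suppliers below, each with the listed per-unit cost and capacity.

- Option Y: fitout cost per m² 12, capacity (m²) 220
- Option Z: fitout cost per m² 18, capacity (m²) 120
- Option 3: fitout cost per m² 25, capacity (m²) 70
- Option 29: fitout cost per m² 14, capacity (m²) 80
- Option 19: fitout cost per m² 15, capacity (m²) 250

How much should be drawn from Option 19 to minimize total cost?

190

Use suppliers in increasing cost order.
Option Y at 12: take all 220 m² — 270 still needed.
Take 80 from Option 29 at 14 — need 190 more.
Option 19 (15): take the remaining 190 — done.
Option Z, Option 3: unused.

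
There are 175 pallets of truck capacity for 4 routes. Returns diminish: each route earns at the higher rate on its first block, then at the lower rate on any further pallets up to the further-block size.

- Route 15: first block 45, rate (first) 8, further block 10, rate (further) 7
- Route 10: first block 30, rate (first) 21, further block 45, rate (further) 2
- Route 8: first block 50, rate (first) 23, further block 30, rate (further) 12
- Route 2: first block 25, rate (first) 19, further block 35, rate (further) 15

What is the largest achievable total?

Order all 8 blocks by rate: Route 8/first 23 > Route 10/first 21 > Route 2/first 19 > Route 2/second 15 > Route 8/second 12 > Route 15/first 8 > Route 15/second 7 > Route 10/second 2.
Route 8 first at 23: fill all 50 → 125 left.
Fill Route 10 first block (30 at 21) → 95 left.
Route 2/first (19): +25 → 70 left.
Route 2 second at 15: fill all 35 → 35 left.
Fill Route 8 second block (30 at 12) → 5 left.
Route 15 first at 8: only 5 left, fill 5.
Total = 23×50 + 21×30 + 19×25 + 15×35 + 12×30 + 8×5 = 3180.

3180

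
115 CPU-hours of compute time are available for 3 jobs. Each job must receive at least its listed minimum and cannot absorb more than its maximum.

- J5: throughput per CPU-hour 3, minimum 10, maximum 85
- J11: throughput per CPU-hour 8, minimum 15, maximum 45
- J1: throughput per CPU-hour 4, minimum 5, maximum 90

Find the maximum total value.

Meeting every minimum uses 10+15+5 = 30 CPU-hours, leaving 85.
Highest throughput per CPU-hour first: J11 8 > J1 4 > J5 3.
J11: +30 to 45 (cap) — 55 left.
J1 has room for 85 more but only 55 remain, so it gets 60.
Total = 3×10 + 8×45 + 4×60 = 630.

630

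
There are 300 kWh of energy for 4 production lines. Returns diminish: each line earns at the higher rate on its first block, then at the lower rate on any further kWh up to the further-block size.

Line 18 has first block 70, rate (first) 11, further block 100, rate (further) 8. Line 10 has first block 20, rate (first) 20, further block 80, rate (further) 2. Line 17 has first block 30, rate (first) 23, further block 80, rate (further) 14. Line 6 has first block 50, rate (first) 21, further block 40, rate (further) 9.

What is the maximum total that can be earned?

4470

Treat each block as its own option and order by rate: Line 17/T1 23 > Line 6/T1 21 > Line 10/T1 20 > Line 17/T2 14 > Line 18/T1 11 > Line 6/T2 9 > Line 18/T2 8 > Line 10/T2 2.
Line 17 T1 at 23: fill all 30 ; 270 left.
Line 6/T1 (21): +50 ; 220 left.
Line 10 T1 at 20: fill all 20 ; 200 left.
Line 17/T2 (14): +80 ; 120 left.
Line 18/T1 (11): +70 ; 50 left.
Line 6 T2 at 9: fill all 40 ; 10 left.
Line 18/T2: +10 of 100 at 8; pool empty.
Total = 23×30 + 21×50 + 20×20 + 14×80 + 11×70 + 9×40 + 8×10 = 4470.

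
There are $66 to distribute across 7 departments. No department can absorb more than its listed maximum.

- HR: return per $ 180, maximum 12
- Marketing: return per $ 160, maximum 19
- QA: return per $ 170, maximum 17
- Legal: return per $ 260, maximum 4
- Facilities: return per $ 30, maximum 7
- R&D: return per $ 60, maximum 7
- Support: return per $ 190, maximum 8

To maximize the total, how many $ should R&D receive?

Rank by return per $: Legal 260 > Support 190 > HR 180 > QA 170 > Marketing 160 > R&D 60 > Facilities 30.
Legal takes 4 to reach its cap of 4 ; 62 left.
Support: +8 to 8 (cap) ; 54 left.
HR: +12 to 12 (cap) ; 42 left.
QA: +17 to 17 (cap) ; 25 left.
Marketing: +19 to 19 (cap) ; 6 left.
Only 6 left; R&D takes them to reach 6.

6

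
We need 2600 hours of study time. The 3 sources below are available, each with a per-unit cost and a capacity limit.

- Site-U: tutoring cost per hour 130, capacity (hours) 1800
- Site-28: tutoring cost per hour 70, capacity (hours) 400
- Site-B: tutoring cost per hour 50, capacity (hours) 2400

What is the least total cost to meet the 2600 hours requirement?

134000

Cheapest first:
Site-B at 50: take all 2400 hours — 200 still needed.
Site-28 at 70: take 200 of its 400 — requirement met.
Site-U: unused.
Cost = 2400×50 + 200×70 = 134000.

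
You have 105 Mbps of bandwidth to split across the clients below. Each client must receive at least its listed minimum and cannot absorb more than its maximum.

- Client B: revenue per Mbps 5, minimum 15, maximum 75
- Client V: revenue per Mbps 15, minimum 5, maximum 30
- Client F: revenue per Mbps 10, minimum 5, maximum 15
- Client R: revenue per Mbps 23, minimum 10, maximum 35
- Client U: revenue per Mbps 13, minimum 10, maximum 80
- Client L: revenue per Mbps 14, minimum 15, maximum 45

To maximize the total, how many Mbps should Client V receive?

25

Meeting every minimum uses 15+5+5+10+10+15 = 60 Mbps, leaving 45.
Highest revenue per Mbps first: Client R 23 > Client V 15 > Client L 14 > Client U 13 > Client F 10 > Client B 5.
Client R takes 25 more to reach its cap of 35 — 20 left.
Client V: +20 (room for 25) → 25. Pool exhausted.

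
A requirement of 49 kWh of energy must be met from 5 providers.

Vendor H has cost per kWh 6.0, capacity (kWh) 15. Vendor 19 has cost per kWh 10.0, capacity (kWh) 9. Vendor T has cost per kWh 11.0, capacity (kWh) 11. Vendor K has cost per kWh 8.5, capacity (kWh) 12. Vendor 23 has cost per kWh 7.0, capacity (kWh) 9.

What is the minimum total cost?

389

Fill from the cheapest provider first.
Take 15 from Vendor H at 6.0 — need 34 more.
Vendor 23 (7.0): use full 9 — 25 kWh to go.
Take 12 from Vendor K at 8.5 — need 13 more.
Vendor 19 at 10.0: take all 9 kWh — 4 still needed.
Vendor T at 11.0: take 4 of its 11 — requirement met.
Cost = 15×6.0 + 9×7.0 + 12×8.5 + 9×10.0 + 4×11.0 = 389.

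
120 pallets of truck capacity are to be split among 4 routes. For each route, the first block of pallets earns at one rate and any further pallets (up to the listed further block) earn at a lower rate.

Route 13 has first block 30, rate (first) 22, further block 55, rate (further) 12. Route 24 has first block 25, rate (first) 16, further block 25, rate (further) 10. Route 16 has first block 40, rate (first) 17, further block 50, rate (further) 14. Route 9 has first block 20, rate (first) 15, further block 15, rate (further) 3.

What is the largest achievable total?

2110

Treat each block as its own option and order by rate: Route 13/tier1 22 > Route 16/tier1 17 > Route 24/tier1 16 > Route 9/tier1 15 > Route 16/tier2 14 > Route 13/tier2 12 > Route 24/tier2 10 > Route 9/tier2 3.
Route 13/tier1 (22): +30 ; 90 left.
Route 16 tier1 at 17: fill all 40 ; 50 left.
Route 24/tier1 (16): +25 ; 25 left.
Fill Route 9 tier1 block (20 at 15) ; 5 left.
Route 16/tier2: +5 of 50 at 14; pool empty.
Total = 22×30 + 17×40 + 16×25 + 15×20 + 14×5 = 2110.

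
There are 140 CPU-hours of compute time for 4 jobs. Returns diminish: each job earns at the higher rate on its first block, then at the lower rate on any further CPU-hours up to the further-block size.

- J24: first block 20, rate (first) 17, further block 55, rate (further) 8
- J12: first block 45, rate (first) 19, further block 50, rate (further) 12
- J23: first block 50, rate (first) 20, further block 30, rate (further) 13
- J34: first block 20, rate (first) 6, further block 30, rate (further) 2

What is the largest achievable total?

Rank every tier by rate: J23/tier1 20 > J12/tier1 19 > J24/tier1 17 > J23/tier2 13 > J12/tier2 12 > J24/tier2 8 > J34/tier1 6 > J34/tier2 2.
J23 tier1 at 20: fill all 50 — 90 left.
Fill J12 tier1 block (45 at 19) — 45 left.
J24 tier1 at 17: fill all 20 — 25 left.
25 remain; put them into J23 tier2 at 13.
Total = 20×50 + 19×45 + 17×20 + 13×25 = 2520.

2520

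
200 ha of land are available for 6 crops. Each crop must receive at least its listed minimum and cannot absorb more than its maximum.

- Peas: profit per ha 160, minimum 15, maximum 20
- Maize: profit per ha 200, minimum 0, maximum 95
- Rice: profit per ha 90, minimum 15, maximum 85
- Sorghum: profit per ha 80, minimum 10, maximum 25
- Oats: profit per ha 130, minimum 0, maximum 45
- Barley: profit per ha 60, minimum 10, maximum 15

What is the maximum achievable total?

Meeting every minimum uses 15+0+15+10+0+10 = 50 ha, leaving 150.
Rank by profit per ha: Maize 200 > Peas 160 > Oats 130 > Rice 90 > Sorghum 80 > Barley 60.
Give Maize 95 more to hit its cap of 95 ; 55 left.
Peas takes 5 more to reach its cap of 20 ; 50 left.
Oats: +45 to 45 (cap) ; 5 left.
Rice: +5 (room for 70) → 20. Pool exhausted.
Total = 160×20 + 200×95 + 90×20 + 80×10 + 130×45 + 60×10 = 31250.

31250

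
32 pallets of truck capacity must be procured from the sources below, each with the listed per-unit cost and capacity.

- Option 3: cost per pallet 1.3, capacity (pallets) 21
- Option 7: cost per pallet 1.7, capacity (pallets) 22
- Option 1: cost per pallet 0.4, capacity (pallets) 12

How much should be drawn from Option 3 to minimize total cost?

20

Fill from the cheapest source first.
Option 1 (0.4): use full 12 ; 20 pallets to go.
Option 3 (1.3): take the remaining 20 ; done.
Option 7: unused.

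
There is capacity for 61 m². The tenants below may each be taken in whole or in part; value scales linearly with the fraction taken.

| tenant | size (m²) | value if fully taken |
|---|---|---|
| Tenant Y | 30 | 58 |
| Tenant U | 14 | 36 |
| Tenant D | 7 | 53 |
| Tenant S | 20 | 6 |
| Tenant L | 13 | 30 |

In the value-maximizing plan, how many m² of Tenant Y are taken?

Sort by value density: Tenant D 53/7≈7.57, Tenant U 36/14≈2.57, Tenant L 30/13≈2.31, Tenant Y 58/30≈1.93, Tenant S 6/20≈0.3.
All 7 m² of Tenant D fit (value 53) ; 54 remain.
Tenant U: take in full, 14 m² for value 36 ; 40 left.
All 13 m² of Tenant L fit (value 30) ; 27 remain.
Only 27 m² remain; take 27/30 of Tenant Y for value 58×27/30 = 52.2.

27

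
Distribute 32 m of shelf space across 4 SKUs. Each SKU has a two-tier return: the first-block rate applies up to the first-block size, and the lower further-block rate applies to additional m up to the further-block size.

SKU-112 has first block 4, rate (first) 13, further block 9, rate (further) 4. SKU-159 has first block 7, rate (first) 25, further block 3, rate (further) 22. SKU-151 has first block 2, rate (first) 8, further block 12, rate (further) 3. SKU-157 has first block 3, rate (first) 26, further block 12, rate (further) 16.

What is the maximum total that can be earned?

Treat each block as its own option and order by rate: SKU-157/first 26 > SKU-159/first 25 > SKU-159/second 22 > SKU-157/second 16 > SKU-112/first 13 > SKU-151/first 8 > SKU-112/second 4 > SKU-151/second 3.
Fill SKU-157 first block (3 at 26) ; 29 left.
SKU-159 first at 25: fill all 7 ; 22 left.
SKU-159/second (22): +3 ; 19 left.
Fill SKU-157 second block (12 at 16) ; 7 left.
SKU-112/first (13): +4 ; 3 left.
Fill SKU-151 first block (2 at 8) ; 1 left.
SKU-112 second at 4: only 1 left, fill 1.
Total = 26×3 + 25×7 + 22×3 + 16×12 + 13×4 + 8×2 + 4×1 = 583.

583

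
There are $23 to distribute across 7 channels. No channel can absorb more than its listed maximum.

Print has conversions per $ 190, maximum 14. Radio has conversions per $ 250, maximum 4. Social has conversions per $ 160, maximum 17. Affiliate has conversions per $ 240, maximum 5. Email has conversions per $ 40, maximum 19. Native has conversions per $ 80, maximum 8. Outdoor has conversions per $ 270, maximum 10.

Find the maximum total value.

5660

Order the channels by conversions per $: Outdoor 270 > Radio 250 > Affiliate 240 > Print 190 > Social 160 > Native 80 > Email 40.
Outdoor takes 10 to reach its cap of 10 — 13 left.
Give Radio 4 to hit its cap of 4 — 9 left.
Affiliate: +5 to 5 (cap) — 4 left.
Print: +4 (room for 14) → 4. Pool exhausted.
Total = 190×4 + 250×4 + 240×5 + 270×10 = 5660.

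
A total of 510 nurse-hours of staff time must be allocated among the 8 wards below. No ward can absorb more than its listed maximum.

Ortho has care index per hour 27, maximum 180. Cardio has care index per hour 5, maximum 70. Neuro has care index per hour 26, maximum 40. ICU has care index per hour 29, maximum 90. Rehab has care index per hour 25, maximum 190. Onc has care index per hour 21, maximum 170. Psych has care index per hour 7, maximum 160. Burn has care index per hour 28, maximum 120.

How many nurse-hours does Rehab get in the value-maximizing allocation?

Highest care index per hour first: ICU 29 > Burn 28 > Ortho 27 > Neuro 26 > Rehab 25 > Onc 21 > Psych 7 > Cardio 5.
ICU: +90 to 90 (cap) → 420 left.
Burn: +120 to 120 (cap) → 300 left.
Give Ortho 180 to hit its cap of 180 → 120 left.
Give Neuro 40 to hit its cap of 40 → 80 left.
Rehab has room for 190 but only 80 remain, so it gets 80.

80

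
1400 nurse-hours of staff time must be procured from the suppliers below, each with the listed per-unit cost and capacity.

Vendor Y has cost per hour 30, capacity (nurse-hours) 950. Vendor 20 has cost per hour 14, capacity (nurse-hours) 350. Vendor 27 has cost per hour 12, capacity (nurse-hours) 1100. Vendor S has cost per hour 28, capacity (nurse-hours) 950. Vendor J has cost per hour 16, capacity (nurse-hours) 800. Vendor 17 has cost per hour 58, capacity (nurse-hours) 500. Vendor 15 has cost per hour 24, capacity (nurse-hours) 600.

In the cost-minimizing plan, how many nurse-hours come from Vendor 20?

300

Fill from the cheapest supplier first.
Vendor 27 at 12: take all 1100 nurse-hours — 300 still needed.
Vendor 20 at 14: take 300 of its 350 — requirement met.
Vendor J, Vendor 15, Vendor S, Vendor Y, Vendor 17: unused.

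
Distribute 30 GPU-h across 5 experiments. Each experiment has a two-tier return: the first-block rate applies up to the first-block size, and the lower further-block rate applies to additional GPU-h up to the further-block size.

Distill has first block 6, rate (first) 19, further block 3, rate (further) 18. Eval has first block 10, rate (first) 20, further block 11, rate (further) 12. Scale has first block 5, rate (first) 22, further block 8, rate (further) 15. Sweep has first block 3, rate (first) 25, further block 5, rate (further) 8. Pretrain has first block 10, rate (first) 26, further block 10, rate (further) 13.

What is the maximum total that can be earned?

683

Treat each block as its own option and order by rate: Pretrain/T1 26 > Sweep/T1 25 > Scale/T1 22 > Eval/T1 20 > Distill/T1 19 > Distill/T2 18 > Scale/T2 15 > Pretrain/T2 13 > Eval/T2 12 > Sweep/T2 8.
Pretrain/T1 (26): +10 — 20 left.
Fill Sweep T1 block (3 at 25) — 17 left.
Fill Scale T1 block (5 at 22) — 12 left.
Eval/T1 (20): +10 — 2 left.
Distill T1 at 19: only 2 left, fill 2.
Total = 26×10 + 25×3 + 22×5 + 20×10 + 19×2 = 683.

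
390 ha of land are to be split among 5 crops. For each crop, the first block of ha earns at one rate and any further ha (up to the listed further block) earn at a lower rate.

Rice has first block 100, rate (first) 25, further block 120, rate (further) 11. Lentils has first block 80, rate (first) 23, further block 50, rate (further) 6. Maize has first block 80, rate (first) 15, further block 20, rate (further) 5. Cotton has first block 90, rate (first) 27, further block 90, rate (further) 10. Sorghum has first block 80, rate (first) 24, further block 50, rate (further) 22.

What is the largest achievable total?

Order all 10 blocks by rate: Cotton/tier1 27 > Rice/tier1 25 > Sorghum/tier1 24 > Lentils/tier1 23 > Sorghum/tier2 22 > Maize/tier1 15 > Rice/tier2 11 > Cotton/tier2 10 > Lentils/tier2 6 > Maize/tier2 5.
Fill Cotton tier1 block (90 at 27) — 300 left.
Rice/tier1 (25): +100 — 200 left.
Sorghum tier1 at 24: fill all 80 — 120 left.
Lentils tier1 at 23: fill all 80 — 40 left.
Sorghum tier2 at 22: only 40 left, fill 40.
Total = 27×90 + 25×100 + 24×80 + 23×80 + 22×40 = 9570.

9570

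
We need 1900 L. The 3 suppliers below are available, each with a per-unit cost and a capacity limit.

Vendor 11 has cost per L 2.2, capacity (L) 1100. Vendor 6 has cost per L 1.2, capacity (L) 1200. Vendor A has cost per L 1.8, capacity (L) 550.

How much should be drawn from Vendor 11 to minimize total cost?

Cheapest first:
Vendor 6 (1.2): use full 1200 ; 700 L to go.
Vendor A at 1.8: take all 550 L ; 150 still needed.
Vendor 11 (2.2): take the remaining 150 ; done.

150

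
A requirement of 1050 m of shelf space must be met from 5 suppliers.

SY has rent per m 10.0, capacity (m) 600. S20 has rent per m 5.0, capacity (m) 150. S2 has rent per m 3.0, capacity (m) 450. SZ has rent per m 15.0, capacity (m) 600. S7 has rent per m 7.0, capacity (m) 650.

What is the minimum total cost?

5250

Use suppliers in increasing cost order.
S2 (3.0): use full 450 ; 600 m to go.
Take 150 from S20 at 5.0 ; need 450 more.
S7 at 7.0: take 450 of its 650 ; requirement met.
SY, SZ: unused.
Cost = 450×3.0 + 150×5.0 + 450×7.0 = 5250.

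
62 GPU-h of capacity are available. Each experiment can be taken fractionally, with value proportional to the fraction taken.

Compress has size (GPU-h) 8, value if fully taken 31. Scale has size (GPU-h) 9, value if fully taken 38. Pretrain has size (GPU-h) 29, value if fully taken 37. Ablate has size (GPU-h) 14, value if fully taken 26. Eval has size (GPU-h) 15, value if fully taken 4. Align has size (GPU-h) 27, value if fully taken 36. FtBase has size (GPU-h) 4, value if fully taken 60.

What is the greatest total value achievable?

Sort by value density: FtBase 60/4≈15, Scale 38/9≈4.22, Compress 31/8≈3.88, Ablate 26/14≈1.86, Align 36/27≈1.33, Pretrain 37/29≈1.28, Eval 4/15≈0.267.
FtBase: take in full, 4 GPU-h for value 60 — 58 left.
Take all of Scale (9 GPU-h, value 38) — 49 GPU-h left.
Compress: take in full, 8 GPU-h for value 31 — 41 left.
Ablate: take in full, 14 GPU-h for value 26 — 27 left.
Take all of Align (27 GPU-h, value 36) — 0 GPU-h left.
Total value = 191.

191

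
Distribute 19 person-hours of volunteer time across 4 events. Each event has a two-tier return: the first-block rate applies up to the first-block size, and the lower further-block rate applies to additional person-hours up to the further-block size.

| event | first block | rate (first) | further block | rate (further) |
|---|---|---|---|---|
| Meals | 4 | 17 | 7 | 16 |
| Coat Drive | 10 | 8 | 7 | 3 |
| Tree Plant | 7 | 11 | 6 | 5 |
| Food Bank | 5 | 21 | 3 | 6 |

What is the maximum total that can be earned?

318

Treat each block as its own option and order by rate: Food Bank/first 21 > Meals/first 17 > Meals/second 16 > Tree Plant/first 11 > Coat Drive/first 8 > Food Bank/second 6 > Tree Plant/second 5 > Coat Drive/second 3.
Fill Food Bank first block (5 at 21) ; 14 left.
Meals first at 17: fill all 4 ; 10 left.
Fill Meals second block (7 at 16) ; 3 left.
3 remain; put them into Tree Plant first at 11.
Total = 21×5 + 17×4 + 16×7 + 11×3 = 318.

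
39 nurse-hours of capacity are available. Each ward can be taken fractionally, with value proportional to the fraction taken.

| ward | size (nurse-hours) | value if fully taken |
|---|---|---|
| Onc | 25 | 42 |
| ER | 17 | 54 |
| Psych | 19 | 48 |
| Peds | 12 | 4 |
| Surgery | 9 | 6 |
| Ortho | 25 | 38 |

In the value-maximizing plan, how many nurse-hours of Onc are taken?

3

Rank by value-to-size ratio: ER 54/17≈3.18, Psych 48/19≈2.53, Onc 42/25≈1.68, Ortho 38/25≈1.52, Surgery 6/9≈0.667, Peds 4/12≈0.333.
ER: take in full, 17 nurse-hours for value 54 ; 22 left.
Take all of Psych (19 nurse-hours, value 48) ; 3 nurse-hours left.
Fill the last 3 nurse-hours with part of Onc: 3/25 of it earns 5.04.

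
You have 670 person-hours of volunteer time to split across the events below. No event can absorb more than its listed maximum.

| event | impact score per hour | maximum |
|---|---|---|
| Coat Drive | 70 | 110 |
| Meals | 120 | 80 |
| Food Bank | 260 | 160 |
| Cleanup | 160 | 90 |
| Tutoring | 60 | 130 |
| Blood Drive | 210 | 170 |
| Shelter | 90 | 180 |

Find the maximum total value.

Highest impact score per hour first: Food Bank 260 > Blood Drive 210 > Cleanup 160 > Meals 120 > Shelter 90 > Coat Drive 70 > Tutoring 60.
Food Bank takes 160 to reach its cap of 160 → 510 left.
Blood Drive takes 170 to reach its cap of 170 → 340 left.
Cleanup: +90 to 90 (cap) → 250 left.
Meals: +80 to 80 (cap) → 170 left.
Shelter: +170 (room for 180) → 170. Pool exhausted.
Total = 120×80 + 260×160 + 160×90 + 210×170 + 90×170 = 116600.

116600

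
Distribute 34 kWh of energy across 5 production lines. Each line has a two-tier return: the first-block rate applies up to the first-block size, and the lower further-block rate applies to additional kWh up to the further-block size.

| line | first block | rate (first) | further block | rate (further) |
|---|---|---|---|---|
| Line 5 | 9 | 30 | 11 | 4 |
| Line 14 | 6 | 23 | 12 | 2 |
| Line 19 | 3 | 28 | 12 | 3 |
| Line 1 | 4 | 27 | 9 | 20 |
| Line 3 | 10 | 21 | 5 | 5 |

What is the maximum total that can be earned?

Rank every tier by rate: Line 5/tier1 30 > Line 19/tier1 28 > Line 1/tier1 27 > Line 14/tier1 23 > Line 3/tier1 21 > Line 1/tier2 20 > Line 3/tier2 5 > Line 5/tier2 4 > Line 19/tier2 3 > Line 14/tier2 2.
Line 5/tier1 (30): +9 — 25 left.
Line 19/tier1 (28): +3 — 22 left.
Fill Line 1 tier1 block (4 at 27) — 18 left.
Fill Line 14 tier1 block (6 at 23) — 12 left.
Line 3 tier1 at 21: fill all 10 — 2 left.
Line 1 tier2 at 20: only 2 left, fill 2.
Total = 30×9 + 28×3 + 27×4 + 23×6 + 21×10 + 20×2 = 850.

850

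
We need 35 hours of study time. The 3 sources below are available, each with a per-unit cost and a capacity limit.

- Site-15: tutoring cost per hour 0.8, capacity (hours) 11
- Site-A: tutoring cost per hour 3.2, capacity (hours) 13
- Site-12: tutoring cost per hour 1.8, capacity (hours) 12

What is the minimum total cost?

Cheapest first:
Take 11 from Site-15 at 0.8 → need 24 more.
Take 12 from Site-12 at 1.8 → need 12 more.
Site-A at 3.2: take 12 of its 13 → requirement met.
Cost = 11×0.8 + 12×1.8 + 12×3.2 = 68.8.

68.8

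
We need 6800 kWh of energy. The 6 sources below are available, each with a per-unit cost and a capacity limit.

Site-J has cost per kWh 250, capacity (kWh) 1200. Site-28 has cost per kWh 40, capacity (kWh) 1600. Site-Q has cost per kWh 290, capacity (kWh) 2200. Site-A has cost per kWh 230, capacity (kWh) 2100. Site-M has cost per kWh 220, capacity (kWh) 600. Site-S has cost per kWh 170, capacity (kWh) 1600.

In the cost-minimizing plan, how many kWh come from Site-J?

900

Use sources in increasing cost order.
Site-28 (40): use full 1600 → 5200 kWh to go.
Take 1600 from Site-S at 170 → need 3600 more.
Take 600 from Site-M at 220 → need 3000 more.
Site-A at 230: take all 2100 kWh → 900 still needed.
Site-J at 250: take 900 of its 1200 → requirement met.
Site-Q: unused.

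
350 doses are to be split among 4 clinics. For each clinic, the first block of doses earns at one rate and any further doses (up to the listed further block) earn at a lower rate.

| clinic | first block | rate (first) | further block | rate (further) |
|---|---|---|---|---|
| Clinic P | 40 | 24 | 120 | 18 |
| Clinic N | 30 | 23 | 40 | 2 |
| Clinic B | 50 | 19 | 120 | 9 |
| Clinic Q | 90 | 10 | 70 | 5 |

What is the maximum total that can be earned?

Treat each block as its own option and order by rate: Clinic P/first 24 > Clinic N/first 23 > Clinic B/first 19 > Clinic P/second 18 > Clinic Q/first 10 > Clinic B/second 9 > Clinic Q/second 5 > Clinic N/second 2.
Fill Clinic P first block (40 at 24) ; 310 left.
Clinic N/first (23): +30 ; 280 left.
Clinic B/first (19): +50 ; 230 left.
Clinic P second at 18: fill all 120 ; 110 left.
Fill Clinic Q first block (90 at 10) ; 20 left.
20 remain; put them into Clinic B second at 9.
Total = 24×40 + 23×30 + 19×50 + 18×120 + 10×90 + 9×20 = 5840.

5840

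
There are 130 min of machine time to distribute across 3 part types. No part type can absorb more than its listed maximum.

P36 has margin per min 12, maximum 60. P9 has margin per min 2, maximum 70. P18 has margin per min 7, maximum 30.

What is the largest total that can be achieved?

Highest margin per min first: P36 12 > P18 7 > P9 2.
P36 takes 60 to reach its cap of 60 — 70 left.
Give P18 30 to hit its cap of 30 — 40 left.
P9 has room for 70 but only 40 remain, so it gets 40.
Total = 12×60 + 2×40 + 7×30 = 1010.

1010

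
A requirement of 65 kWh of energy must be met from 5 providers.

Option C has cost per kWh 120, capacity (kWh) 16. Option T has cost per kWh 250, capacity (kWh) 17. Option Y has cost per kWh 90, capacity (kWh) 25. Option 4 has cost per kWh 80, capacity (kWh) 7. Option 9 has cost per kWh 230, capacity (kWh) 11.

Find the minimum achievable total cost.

8760

Cheapest first:
Take 7 from Option 4 at 80 ; need 58 more.
Option Y at 90: take all 25 kWh ; 33 still needed.
Option C (120): use full 16 ; 17 kWh to go.
Take 11 from Option 9 at 230 ; need 6 more.
Option T (250): take the remaining 6 ; done.
Cost = 7×80 + 25×90 + 16×120 + 11×230 + 6×250 = 8760.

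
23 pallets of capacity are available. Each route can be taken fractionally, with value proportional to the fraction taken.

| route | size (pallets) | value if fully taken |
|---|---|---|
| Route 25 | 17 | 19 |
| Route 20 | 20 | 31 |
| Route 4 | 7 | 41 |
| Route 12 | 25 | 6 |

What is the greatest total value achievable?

65.8

Sort by value density: Route 4 41/7≈5.86, Route 20 31/20≈1.55, Route 25 19/17≈1.12, Route 12 6/25≈0.24.
Take all of Route 4 (7 pallets, value 41) → 16 pallets left.
Only 16 pallets remain; take 16/20 of Route 20 for value 31×16/20 = 24.8.
Total value = 65.8.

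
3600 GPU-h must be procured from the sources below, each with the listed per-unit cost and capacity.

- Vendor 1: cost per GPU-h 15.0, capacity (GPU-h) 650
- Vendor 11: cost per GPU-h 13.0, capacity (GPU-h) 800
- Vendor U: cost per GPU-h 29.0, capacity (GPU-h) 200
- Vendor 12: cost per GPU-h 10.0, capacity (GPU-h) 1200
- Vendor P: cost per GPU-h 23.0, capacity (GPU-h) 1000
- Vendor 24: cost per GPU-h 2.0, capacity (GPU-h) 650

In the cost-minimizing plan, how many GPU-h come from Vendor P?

Use sources in increasing cost order.
Vendor 24 at 2.0: take all 650 GPU-h — 2950 still needed.
Take 1200 from Vendor 12 at 10.0 — need 1750 more.
Vendor 11 (13.0): use full 800 — 950 GPU-h to go.
Take 650 from Vendor 1 at 15.0 — need 300 more.
Vendor P (23.0): take the remaining 300 — done.
Vendor U: unused.

300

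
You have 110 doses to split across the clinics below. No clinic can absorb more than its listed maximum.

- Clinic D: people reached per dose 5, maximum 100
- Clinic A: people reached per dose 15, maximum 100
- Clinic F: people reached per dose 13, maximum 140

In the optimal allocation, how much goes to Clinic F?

Highest people reached per dose first: Clinic A 15 > Clinic F 13 > Clinic D 5.
Give Clinic A 100 to hit its cap of 100 ; 10 left.
Clinic F has room for 140 but only 10 remain, so it gets 10.

10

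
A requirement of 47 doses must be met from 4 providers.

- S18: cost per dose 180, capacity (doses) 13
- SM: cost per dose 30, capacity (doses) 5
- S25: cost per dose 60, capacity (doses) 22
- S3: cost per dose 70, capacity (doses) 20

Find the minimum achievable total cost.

2870

Fill from the cheapest provider first.
SM (30): use full 5 ; 42 doses to go.
S25 (60): use full 22 ; 20 doses to go.
S3 at 70: take all 20 doses ; 0 still needed.
S18: unused.
Cost = 5×30 + 22×60 + 20×70 = 2870.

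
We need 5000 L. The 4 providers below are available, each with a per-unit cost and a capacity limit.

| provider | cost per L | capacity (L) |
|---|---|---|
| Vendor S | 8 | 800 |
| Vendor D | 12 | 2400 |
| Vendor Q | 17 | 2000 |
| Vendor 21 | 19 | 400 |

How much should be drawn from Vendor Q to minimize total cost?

Use providers in increasing cost order.
Vendor S (8): use full 800 → 4200 L to go.
Vendor D at 12: take all 2400 L → 1800 still needed.
Vendor Q at 17: take 1800 of its 2000 → requirement met.
Vendor 21: unused.

1800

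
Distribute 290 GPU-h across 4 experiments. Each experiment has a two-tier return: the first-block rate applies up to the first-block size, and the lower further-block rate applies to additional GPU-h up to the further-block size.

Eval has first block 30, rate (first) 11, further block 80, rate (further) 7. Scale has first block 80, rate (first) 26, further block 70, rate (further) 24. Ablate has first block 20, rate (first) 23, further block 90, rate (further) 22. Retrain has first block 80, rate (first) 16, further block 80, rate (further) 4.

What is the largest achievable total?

Treat each block as its own option and order by rate: Scale/tier1 26 > Scale/tier2 24 > Ablate/tier1 23 > Ablate/tier2 22 > Retrain/tier1 16 > Eval/tier1 11 > Eval/tier2 7 > Retrain/tier2 4.
Scale tier1 at 26: fill all 80 ; 210 left.
Scale/tier2 (24): +70 ; 140 left.
Fill Ablate tier1 block (20 at 23) ; 120 left.
Ablate/tier2 (22): +90 ; 30 left.
Retrain tier1 at 16: only 30 left, fill 30.
Total = 26×80 + 24×70 + 23×20 + 22×90 + 16×30 = 6680.

6680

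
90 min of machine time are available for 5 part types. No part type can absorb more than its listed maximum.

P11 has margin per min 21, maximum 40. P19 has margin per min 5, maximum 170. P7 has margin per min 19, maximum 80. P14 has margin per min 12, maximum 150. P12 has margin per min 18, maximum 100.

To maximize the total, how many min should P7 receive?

50

Highest margin per min first: P11 21 > P7 19 > P12 18 > P14 12 > P19 5.
Give P11 40 to hit its cap of 40 — 50 left.
P7 has room for 80 but only 50 remain, so it gets 50.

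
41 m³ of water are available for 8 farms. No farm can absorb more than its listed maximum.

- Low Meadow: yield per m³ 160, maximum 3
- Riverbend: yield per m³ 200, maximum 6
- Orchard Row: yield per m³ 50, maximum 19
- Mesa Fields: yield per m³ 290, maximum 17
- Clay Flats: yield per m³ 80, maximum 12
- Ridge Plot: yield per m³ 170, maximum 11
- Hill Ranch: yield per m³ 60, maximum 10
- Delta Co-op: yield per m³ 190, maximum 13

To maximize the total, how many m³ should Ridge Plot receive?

Rank by yield per m³: Mesa Fields 290 > Riverbend 200 > Delta Co-op 190 > Ridge Plot 170 > Low Meadow 160 > Clay Flats 80 > Hill Ranch 60 > Orchard Row 50.
Give Mesa Fields 17 to hit its cap of 17 ; 24 left.
Give Riverbend 6 to hit its cap of 6 ; 18 left.
Delta Co-op takes 13 to reach its cap of 13 ; 5 left.
Ridge Plot: +5 (room for 11) → 5. Pool exhausted.

5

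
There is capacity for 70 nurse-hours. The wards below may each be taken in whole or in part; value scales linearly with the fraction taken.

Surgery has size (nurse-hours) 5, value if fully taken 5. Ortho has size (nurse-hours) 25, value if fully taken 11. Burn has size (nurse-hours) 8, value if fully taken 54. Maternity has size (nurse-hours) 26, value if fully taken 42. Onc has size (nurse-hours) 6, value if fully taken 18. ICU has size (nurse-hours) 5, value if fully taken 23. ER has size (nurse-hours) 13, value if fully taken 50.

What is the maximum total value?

Rank by value-to-size ratio: Burn 54/8≈6.75, ICU 23/5≈4.6, ER 50/13≈3.85, Onc 18/6≈3, Maternity 42/26≈1.62, Surgery 5/5≈1, Ortho 11/25≈0.44.
Burn: take in full, 8 nurse-hours for value 54 — 62 left.
All 5 nurse-hours of ICU fit (value 23) — 57 remain.
Take all of ER (13 nurse-hours, value 50) — 44 nurse-hours left.
All 6 nurse-hours of Onc fit (value 18) — 38 remain.
Maternity: take in full, 26 nurse-hours for value 42 — 12 left.
All 5 nurse-hours of Surgery fit (value 5) — 7 remain.
Fill the last 7 nurse-hours with part of Ortho: 7/25 of it earns 3.08.
Total value = 195.08.

195.08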